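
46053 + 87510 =133563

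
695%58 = 57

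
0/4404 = 0 = 0.00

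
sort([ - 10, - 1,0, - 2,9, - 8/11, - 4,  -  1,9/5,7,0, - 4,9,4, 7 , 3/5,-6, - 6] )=[ - 10,- 6,  -  6 , - 4, - 4 ,-2 , - 1, - 1, - 8/11,0,0, 3/5,9/5,4,7,7,9,9] 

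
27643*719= 19875317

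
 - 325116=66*( - 4926 )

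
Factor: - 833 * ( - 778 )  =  2^1 * 7^2*17^1*389^1 = 648074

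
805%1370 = 805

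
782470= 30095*26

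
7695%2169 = 1188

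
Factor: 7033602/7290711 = 2^1*3^( - 1 ) * 29^1 * 40423^1*810079^(-1 ) = 2344534/2430237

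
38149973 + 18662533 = 56812506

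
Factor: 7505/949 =5^1*13^(- 1 )*  19^1*73^(-1 )*79^1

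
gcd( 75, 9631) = 1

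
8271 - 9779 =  - 1508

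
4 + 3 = 7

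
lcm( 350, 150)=1050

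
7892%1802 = 684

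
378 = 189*2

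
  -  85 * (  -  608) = 51680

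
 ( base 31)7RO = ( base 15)23ad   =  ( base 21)H47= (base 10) 7588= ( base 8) 16644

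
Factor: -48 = -2^4*3^1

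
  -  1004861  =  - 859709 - 145152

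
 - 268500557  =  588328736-856829293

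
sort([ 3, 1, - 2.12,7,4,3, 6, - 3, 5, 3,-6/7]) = [ - 3,-2.12,- 6/7,1,3,  3,  3,  4,5, 6,  7]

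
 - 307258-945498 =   -  1252756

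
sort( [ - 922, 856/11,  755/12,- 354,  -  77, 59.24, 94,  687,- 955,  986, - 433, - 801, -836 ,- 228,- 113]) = [-955, - 922, - 836, - 801,-433, -354, - 228 , - 113, - 77,59.24,  755/12 , 856/11 , 94,687 , 986] 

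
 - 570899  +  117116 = -453783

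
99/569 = 99/569 = 0.17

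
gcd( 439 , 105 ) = 1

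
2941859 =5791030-2849171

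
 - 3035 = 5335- 8370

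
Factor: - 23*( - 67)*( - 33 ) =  - 3^1*11^1*23^1* 67^1 =- 50853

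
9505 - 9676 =-171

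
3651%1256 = 1139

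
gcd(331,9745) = 1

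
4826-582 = 4244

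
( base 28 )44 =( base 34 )3E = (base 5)431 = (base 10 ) 116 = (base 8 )164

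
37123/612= 37123/612=60.66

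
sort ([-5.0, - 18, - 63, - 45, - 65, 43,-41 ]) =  [ - 65, - 63, -45, - 41, - 18, - 5.0, 43 ] 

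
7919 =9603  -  1684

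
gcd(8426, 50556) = 8426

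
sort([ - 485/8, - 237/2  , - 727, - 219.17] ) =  [ - 727,-219.17, - 237/2,- 485/8] 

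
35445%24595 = 10850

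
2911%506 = 381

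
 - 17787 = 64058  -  81845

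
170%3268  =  170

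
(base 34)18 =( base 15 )2c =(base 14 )30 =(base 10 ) 42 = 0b101010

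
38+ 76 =114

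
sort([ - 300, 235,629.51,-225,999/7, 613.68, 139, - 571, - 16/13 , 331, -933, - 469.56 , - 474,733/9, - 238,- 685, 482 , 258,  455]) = [ - 933, - 685, - 571, - 474, - 469.56, - 300, - 238,-225, - 16/13, 733/9,139,999/7, 235,258, 331, 455,  482,613.68, 629.51]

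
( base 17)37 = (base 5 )213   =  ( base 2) 111010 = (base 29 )20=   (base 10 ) 58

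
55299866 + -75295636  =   - 19995770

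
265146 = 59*4494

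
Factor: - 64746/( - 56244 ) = 99/86  =  2^(  -  1) * 3^2*11^1*43^( - 1) 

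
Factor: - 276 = -2^2*3^1*23^1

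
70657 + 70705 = 141362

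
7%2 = 1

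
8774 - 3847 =4927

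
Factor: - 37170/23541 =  - 30/19 = -2^1*3^1*  5^1*19^ ( - 1 ) 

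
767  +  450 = 1217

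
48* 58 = 2784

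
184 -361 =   -  177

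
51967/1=51967 = 51967.00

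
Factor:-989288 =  - 2^3*123661^1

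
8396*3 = 25188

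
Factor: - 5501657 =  - 7^1 * 785951^1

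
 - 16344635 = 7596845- 23941480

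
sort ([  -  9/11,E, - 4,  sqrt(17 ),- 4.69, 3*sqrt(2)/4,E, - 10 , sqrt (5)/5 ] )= [ - 10,-4.69, - 4, - 9/11, sqrt( 5 ) /5 , 3*sqrt( 2)/4, E,E,sqrt(17 )]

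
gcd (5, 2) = 1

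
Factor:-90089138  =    -  2^1*29^1*67^1*97^1 * 239^1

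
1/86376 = 1/86376 = 0.00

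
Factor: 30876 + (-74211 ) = -43335 = - 3^4 * 5^1*107^1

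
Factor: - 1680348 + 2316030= 2^1*3^1*53^1*1999^1=635682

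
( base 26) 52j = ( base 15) 1051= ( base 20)8CB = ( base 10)3451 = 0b110101111011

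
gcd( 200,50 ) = 50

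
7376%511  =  222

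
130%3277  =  130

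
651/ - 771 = -217/257  =  - 0.84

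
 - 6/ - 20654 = 3/10327 = 0.00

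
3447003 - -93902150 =97349153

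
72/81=8/9 = 0.89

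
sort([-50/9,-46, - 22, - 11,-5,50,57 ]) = [ - 46, - 22, - 11,- 50/9, - 5,50, 57]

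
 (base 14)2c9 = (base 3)210002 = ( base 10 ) 569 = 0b1000111001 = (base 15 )27e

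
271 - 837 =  - 566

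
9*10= 90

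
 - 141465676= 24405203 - 165870879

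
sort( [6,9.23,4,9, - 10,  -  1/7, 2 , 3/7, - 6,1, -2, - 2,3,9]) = [ - 10, - 6 , - 2, - 2, -1/7, 3/7,1,2,3,4, 6,9,9, 9.23]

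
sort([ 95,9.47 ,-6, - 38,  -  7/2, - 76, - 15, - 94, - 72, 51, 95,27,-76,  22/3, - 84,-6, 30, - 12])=[ - 94, - 84, - 76, - 76, - 72,-38, - 15, -12, - 6, - 6,  -  7/2, 22/3, 9.47,27, 30, 51, 95, 95 ]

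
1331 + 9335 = 10666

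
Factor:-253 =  - 11^1*23^1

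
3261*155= 505455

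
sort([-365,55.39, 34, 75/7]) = [-365, 75/7,34,55.39] 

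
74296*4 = 297184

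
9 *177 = 1593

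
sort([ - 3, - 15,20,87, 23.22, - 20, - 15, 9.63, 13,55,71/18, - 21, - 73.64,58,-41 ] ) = [ - 73.64, - 41,-21, - 20, - 15, - 15, - 3 , 71/18, 9.63,13 , 20,23.22, 55,58,87]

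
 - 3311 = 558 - 3869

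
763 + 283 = 1046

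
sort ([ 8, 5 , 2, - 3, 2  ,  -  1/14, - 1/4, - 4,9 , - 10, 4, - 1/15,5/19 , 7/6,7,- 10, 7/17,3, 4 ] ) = [  -  10, - 10, - 4, - 3, - 1/4, - 1/14,-1/15,5/19 , 7/17,7/6,2, 2, 3, 4, 4,5, 7, 8 , 9] 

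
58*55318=3208444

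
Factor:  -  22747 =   -  23^2*43^1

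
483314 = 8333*58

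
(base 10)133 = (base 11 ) 111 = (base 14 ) 97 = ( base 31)49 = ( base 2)10000101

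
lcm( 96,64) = 192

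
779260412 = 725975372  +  53285040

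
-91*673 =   -  61243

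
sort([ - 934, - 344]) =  [ - 934,-344] 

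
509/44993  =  509/44993 = 0.01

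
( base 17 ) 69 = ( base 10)111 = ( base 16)6f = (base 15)76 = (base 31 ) 3i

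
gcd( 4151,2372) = 593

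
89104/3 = 29701+1/3 = 29701.33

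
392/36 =10+8/9= 10.89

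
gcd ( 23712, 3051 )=3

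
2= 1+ 1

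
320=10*32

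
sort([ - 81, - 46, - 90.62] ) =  [ - 90.62, - 81, - 46 ] 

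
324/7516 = 81/1879 = 0.04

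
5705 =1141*5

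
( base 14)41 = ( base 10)57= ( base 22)2D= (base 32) 1P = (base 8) 71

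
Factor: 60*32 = 1920 = 2^7*3^1*5^1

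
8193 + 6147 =14340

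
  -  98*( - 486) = 47628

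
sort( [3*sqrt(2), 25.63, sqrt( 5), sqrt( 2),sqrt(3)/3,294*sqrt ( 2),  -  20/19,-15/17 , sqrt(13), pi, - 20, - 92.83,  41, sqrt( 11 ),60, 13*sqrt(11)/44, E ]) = [- 92.83 ,-20, - 20/19, - 15/17, sqrt(3)/3, 13*sqrt( 11)/44, sqrt(2 ), sqrt( 5 ),  E,pi,sqrt(11), sqrt( 13 ), 3 * sqrt(2), 25.63,41,60,294*sqrt(2)] 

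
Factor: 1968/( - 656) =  - 3 =- 3^1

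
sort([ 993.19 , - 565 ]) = [ - 565, 993.19 ]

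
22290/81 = 7430/27 = 275.19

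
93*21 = 1953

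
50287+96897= 147184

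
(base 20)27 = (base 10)47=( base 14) 35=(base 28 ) 1j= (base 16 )2F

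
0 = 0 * 70824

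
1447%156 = 43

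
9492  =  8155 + 1337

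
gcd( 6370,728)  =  182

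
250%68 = 46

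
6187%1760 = 907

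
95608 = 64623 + 30985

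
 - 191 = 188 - 379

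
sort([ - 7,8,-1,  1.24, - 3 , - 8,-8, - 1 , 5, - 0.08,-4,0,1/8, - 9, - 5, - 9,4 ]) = [ - 9, - 9,-8, - 8  , - 7, - 5, - 4, - 3 , - 1, - 1, - 0.08, 0,1/8,1.24,4 , 5,8 ] 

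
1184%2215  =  1184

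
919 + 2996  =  3915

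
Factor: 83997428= 2^2 * 20999357^1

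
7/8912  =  7/8912 = 0.00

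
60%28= 4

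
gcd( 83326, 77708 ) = 2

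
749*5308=3975692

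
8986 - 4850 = 4136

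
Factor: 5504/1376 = 4 = 2^2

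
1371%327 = 63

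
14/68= 7/34 = 0.21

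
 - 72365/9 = -8041 +4/9= - 8040.56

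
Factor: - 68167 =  - 11^1*6197^1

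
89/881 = 89/881=0.10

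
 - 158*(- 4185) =661230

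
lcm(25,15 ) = 75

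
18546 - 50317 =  - 31771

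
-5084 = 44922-50006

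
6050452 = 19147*316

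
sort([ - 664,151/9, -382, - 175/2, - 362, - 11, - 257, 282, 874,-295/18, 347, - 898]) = [ - 898,- 664, - 382, - 362, - 257, - 175/2, - 295/18, - 11,151/9, 282 , 347, 874 ] 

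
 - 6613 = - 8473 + 1860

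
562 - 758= - 196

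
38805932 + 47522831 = 86328763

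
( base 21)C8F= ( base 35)4gf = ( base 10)5475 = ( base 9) 7453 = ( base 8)12543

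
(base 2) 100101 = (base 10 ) 37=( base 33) 14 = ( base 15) 27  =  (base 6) 101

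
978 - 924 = 54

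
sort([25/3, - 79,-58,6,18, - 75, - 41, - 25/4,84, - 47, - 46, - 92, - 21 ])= [ - 92, - 79, - 75, - 58, - 47,  -  46, - 41, - 21 , - 25/4,6, 25/3,18,84 ] 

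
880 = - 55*(  -  16 ) 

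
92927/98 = 948  +  23/98 = 948.23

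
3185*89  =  283465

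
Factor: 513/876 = 2^( - 2 ) * 3^2*19^1*73^( - 1 ) = 171/292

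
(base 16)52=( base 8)122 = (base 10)82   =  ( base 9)101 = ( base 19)46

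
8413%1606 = 383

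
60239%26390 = 7459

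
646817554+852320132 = 1499137686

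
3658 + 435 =4093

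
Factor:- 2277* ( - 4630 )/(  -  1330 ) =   -  3^2 * 7^( - 1) * 11^1 * 19^( - 1)*23^1 * 463^1 = - 1054251/133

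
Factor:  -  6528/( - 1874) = 3264/937  =  2^6*3^1*17^1*937^(  -  1 )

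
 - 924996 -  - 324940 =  - 600056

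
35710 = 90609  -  54899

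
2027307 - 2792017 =-764710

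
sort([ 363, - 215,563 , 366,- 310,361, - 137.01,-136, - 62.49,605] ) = [-310, - 215, - 137.01, - 136 ,-62.49,  361,363, 366, 563, 605]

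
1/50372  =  1/50372=0.00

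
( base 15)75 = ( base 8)156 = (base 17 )68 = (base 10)110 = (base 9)132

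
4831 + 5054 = 9885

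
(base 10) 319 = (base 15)164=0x13F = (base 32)9v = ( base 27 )BM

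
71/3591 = 71/3591 = 0.02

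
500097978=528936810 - 28838832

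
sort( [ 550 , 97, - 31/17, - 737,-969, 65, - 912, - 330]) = [ - 969, - 912, - 737, - 330,-31/17, 65,  97, 550]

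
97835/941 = 97835/941= 103.97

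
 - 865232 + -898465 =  - 1763697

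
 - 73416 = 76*(-966 )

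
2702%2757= 2702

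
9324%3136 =3052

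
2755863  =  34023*81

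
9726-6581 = 3145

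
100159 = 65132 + 35027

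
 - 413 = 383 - 796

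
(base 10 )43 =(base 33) 1a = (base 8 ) 53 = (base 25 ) 1i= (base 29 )1E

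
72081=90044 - 17963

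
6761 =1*6761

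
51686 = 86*601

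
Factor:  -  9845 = - 5^1*11^1*179^1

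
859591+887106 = 1746697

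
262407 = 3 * 87469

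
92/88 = 23/22 = 1.05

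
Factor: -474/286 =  - 237/143 = -  3^1 *11^( - 1 )*13^( - 1)*79^1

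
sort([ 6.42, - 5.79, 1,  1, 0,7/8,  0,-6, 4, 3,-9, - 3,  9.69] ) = [-9,  -  6,-5.79, - 3, 0, 0, 7/8,1,  1,3,  4,6.42, 9.69]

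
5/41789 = 5/41789 = 0.00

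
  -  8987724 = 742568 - 9730292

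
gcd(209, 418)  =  209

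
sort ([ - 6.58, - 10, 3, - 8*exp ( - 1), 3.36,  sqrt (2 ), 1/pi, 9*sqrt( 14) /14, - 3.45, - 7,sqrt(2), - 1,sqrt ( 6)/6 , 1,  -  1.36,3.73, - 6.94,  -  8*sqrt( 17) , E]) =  [-8*sqrt( 17) ,  -  10, - 7, - 6.94, - 6.58, - 3.45,-8*exp ( - 1),-1.36, - 1, 1/pi,sqrt ( 6) /6  ,  1,sqrt( 2), sqrt(2),9 *sqrt( 14) /14, E,3,3.36, 3.73 ]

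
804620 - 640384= 164236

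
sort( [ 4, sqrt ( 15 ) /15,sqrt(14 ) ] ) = [ sqrt (15)/15 , sqrt( 14),4]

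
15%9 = 6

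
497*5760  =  2862720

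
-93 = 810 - 903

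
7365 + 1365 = 8730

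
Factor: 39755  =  5^1*7951^1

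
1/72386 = 1/72386 = 0.00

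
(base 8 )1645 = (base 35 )qn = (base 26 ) 19n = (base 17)33f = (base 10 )933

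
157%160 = 157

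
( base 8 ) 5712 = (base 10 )3018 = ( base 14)1158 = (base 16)BCA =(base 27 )43l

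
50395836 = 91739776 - 41343940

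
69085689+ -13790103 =55295586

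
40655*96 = 3902880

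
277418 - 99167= 178251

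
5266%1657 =295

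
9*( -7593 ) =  - 68337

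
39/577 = 39/577=0.07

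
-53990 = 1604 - 55594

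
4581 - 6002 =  - 1421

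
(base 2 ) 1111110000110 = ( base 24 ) E06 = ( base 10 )8070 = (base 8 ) 17606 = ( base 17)1AFC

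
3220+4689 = 7909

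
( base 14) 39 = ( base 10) 51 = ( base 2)110011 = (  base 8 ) 63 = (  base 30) 1L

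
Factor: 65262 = 2^1*3^1 * 73^1*149^1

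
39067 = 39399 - 332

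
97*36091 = 3500827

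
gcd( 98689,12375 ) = 1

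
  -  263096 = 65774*( -4 ) 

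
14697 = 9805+4892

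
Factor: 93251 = 93251^1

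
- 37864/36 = -1052 + 2/9=   -1051.78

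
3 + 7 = 10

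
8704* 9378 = 81626112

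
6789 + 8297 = 15086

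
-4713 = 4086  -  8799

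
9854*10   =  98540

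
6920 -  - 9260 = 16180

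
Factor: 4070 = 2^1 * 5^1*11^1*37^1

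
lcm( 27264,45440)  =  136320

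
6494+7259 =13753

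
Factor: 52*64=3328= 2^8*13^1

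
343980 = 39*8820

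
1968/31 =1968/31 = 63.48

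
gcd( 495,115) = 5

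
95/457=95/457=0.21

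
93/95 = 93/95 = 0.98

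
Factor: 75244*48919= 3680861236 = 2^2*13^2*53^1*71^1*1447^1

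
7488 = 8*936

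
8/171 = 8/171=   0.05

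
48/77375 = 48/77375 = 0.00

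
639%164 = 147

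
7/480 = 7/480= 0.01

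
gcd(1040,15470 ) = 130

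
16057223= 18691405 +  -2634182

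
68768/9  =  7640  +  8/9 = 7640.89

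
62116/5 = 62116/5= 12423.20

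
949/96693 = 949/96693 =0.01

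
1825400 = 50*36508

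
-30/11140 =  - 1+1111/1114 = - 0.00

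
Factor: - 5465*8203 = - 5^1*13^1*631^1*1093^1 = -44829395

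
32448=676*48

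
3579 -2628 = 951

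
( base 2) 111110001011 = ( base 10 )3979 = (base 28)523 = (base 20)9IJ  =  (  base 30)4cj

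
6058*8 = 48464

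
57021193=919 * 62047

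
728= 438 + 290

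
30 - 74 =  - 44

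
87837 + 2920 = 90757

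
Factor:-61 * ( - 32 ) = 2^5*61^1= 1952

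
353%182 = 171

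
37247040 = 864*43110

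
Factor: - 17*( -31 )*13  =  6851 = 13^1 * 17^1*31^1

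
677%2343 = 677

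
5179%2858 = 2321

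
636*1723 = 1095828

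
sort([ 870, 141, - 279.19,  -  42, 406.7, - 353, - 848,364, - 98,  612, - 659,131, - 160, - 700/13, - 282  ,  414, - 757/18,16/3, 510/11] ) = [ - 848 , - 659,-353, - 282, - 279.19, - 160,-98, - 700/13, - 757/18, - 42, 16/3,510/11,131, 141,364, 406.7 , 414,  612 , 870 ]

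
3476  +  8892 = 12368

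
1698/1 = 1698 = 1698.00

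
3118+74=3192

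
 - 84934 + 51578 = -33356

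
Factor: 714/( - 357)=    - 2 = - 2^1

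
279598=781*358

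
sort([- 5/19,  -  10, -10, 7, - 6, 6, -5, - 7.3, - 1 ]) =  [-10, - 10,- 7.3, - 6, - 5, - 1,-5/19, 6, 7 ]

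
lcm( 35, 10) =70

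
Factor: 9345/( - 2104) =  - 2^( - 3 )*3^1*5^1*7^1*89^1*263^( - 1 )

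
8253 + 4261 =12514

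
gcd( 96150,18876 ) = 6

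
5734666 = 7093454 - 1358788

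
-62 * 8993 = - 557566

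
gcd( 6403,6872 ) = 1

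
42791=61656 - 18865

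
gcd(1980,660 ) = 660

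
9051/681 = 3017/227 = 13.29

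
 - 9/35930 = -9/35930 = - 0.00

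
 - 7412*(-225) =1667700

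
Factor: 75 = 3^1*5^2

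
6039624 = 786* 7684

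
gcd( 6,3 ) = 3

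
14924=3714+11210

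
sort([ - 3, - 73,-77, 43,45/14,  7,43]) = [ - 77, - 73, - 3, 45/14,7,  43,43]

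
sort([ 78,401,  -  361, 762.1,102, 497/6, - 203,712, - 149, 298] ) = [ - 361  , - 203,-149,78, 497/6,102,  298, 401,712,762.1]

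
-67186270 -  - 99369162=32182892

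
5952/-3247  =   - 5952/3247 = - 1.83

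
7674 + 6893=14567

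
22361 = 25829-3468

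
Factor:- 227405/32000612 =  - 2^( - 2)*5^1*7^(-1 )*257^(  -  1 )*4447^( - 1 )*45481^1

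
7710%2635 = 2440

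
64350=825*78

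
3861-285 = 3576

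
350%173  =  4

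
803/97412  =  803/97412 = 0.01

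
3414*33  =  112662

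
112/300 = 28/75=0.37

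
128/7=128/7 = 18.29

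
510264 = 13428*38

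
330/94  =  165/47 =3.51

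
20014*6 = 120084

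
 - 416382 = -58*7179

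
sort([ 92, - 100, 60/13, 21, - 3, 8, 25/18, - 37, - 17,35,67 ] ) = [ - 100,-37,  -  17,  -  3, 25/18, 60/13,8, 21, 35,67, 92]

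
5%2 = 1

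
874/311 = 874/311  =  2.81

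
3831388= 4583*836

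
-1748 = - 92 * 19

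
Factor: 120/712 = 15/89   =  3^1*5^1*89^(-1)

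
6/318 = 1/53 = 0.02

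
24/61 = 24/61=0.39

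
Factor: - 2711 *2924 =-2^2 * 17^1 * 43^1*2711^1  =  - 7926964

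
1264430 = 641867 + 622563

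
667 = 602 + 65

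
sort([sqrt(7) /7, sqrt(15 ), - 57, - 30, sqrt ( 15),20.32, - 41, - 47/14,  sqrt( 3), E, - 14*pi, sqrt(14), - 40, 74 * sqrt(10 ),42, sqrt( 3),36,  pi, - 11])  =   [-57, - 14*pi, - 41 , - 40, - 30, - 11, - 47/14,sqrt (7) /7,sqrt(3) , sqrt(3),E,pi, sqrt(14 ),  sqrt( 15), sqrt( 15),20.32, 36,42, 74* sqrt(10 )] 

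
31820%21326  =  10494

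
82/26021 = 82/26021=0.00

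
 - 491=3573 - 4064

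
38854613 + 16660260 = 55514873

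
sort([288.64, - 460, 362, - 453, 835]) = [-460, - 453, 288.64, 362 , 835]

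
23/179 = 23/179  =  0.13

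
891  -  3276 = - 2385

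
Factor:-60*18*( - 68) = 2^5*3^3*5^1*17^1= 73440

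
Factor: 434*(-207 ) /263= -2^1 * 3^2*7^1*23^1*31^1*263^ ( - 1 ) = - 89838/263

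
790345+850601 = 1640946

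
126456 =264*479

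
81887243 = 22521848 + 59365395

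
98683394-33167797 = 65515597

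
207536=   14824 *14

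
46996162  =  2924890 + 44071272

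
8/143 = 8/143 = 0.06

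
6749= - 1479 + 8228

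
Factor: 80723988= 2^2 * 3^2*179^1*12527^1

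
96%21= 12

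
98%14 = 0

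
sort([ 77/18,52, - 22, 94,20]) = [- 22,77/18, 20,52,94]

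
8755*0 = 0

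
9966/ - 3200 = - 4983/1600 = - 3.11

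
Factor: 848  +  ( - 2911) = -2063 = - 2063^1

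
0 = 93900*0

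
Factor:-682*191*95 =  - 2^1*5^1*11^1*19^1*31^1 * 191^1 = - 12374890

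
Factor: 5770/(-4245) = -1154/849=- 2^1*3^( - 1 )*283^( - 1) * 577^1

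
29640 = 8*3705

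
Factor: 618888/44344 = 3^1*23^(-1)*107^1 = 321/23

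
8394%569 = 428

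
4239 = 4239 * 1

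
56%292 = 56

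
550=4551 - 4001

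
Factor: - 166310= - 2^1*5^1*16631^1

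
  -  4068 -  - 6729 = 2661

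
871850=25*34874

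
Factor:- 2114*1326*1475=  - 2^2*3^1*5^2*7^1*13^1*17^1*59^1*151^1 = -  4134666900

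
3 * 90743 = 272229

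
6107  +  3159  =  9266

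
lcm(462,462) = 462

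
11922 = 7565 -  -4357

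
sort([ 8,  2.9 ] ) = [ 2.9,8] 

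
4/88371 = 4/88371 = 0.00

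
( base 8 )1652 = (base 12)662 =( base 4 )32222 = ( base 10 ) 938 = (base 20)26i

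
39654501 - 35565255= 4089246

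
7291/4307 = 7291/4307 = 1.69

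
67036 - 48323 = 18713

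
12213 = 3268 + 8945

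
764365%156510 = 138325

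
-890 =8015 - 8905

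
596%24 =20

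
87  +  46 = 133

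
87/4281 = 29/1427 = 0.02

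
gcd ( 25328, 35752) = 8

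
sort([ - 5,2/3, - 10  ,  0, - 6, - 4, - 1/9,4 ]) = [ - 10,-6, - 5, - 4, - 1/9, 0,2/3, 4 ] 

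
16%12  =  4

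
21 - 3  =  18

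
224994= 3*74998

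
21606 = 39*554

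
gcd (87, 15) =3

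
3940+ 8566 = 12506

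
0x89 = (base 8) 211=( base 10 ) 137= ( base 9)162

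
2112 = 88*24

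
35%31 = 4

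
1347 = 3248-1901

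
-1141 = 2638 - 3779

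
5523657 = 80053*69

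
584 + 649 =1233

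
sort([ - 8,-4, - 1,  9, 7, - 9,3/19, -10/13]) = [-9,-8,  -  4, - 1,-10/13, 3/19, 7, 9] 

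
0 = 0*9324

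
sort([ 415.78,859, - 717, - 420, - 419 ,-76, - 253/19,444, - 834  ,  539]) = [ - 834,-717 ,  -  420  ,  -  419, - 76,-253/19,415.78, 444,539, 859] 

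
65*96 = 6240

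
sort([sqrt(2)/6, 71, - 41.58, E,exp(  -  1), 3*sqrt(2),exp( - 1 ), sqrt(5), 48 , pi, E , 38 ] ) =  [ - 41.58,sqrt ( 2)/6, exp (-1), exp( - 1 ),sqrt(5),E,E, pi,  3*sqrt(2 ),38, 48, 71] 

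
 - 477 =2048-2525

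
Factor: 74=2^1*37^1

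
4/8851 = 4/8851=0.00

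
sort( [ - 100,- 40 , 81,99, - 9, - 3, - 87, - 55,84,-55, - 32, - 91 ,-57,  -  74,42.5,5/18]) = [-100,-91, - 87, - 74, - 57, - 55 ,- 55, - 40, - 32,-9, - 3,5/18,42.5,81,  84 , 99 ] 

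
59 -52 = 7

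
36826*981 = 36126306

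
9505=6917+2588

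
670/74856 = 335/37428  =  0.01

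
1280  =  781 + 499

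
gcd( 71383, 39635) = 1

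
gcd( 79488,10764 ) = 828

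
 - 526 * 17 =  -  8942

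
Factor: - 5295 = - 3^1*5^1*353^1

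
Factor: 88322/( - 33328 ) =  - 2^(-3 ) * 13^1 * 43^1*79^1*2083^(- 1 )= - 44161/16664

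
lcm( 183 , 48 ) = 2928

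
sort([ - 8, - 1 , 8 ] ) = [ - 8, - 1,8]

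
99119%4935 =419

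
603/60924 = 201/20308 = 0.01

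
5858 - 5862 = - 4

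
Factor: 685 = 5^1*137^1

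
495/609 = 165/203= 0.81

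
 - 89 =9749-9838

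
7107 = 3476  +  3631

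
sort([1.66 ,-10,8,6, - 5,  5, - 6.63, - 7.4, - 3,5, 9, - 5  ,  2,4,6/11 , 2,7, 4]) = [ - 10, - 7.4, - 6.63, - 5, - 5, - 3, 6/11,1.66  ,  2,2,4, 4 , 5, 5, 6,  7, 8, 9] 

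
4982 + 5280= 10262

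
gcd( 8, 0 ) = 8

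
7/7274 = 7/7274  =  0.00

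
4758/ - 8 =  - 2379/4 = - 594.75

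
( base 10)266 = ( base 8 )412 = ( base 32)8A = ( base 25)AG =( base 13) 176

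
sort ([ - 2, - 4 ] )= [  -  4,-2 ]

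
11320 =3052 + 8268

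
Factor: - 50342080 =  - 2^6 * 5^1*61^1*2579^1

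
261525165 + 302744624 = 564269789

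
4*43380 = 173520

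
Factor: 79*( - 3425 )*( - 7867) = 2128613525 =5^2 * 79^1*137^1 * 7867^1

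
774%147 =39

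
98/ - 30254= -1 + 2154/2161 = - 0.00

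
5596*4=22384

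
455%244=211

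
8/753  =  8/753 = 0.01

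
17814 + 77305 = 95119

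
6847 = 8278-1431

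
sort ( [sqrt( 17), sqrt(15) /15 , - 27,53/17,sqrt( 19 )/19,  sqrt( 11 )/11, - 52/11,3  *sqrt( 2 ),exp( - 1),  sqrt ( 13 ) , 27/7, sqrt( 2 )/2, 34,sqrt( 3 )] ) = [-27 , - 52/11, sqrt( 19 ) /19, sqrt( 15 ) /15,sqrt( 11) /11,exp( - 1), sqrt( 2 )/2,sqrt(3),53/17,sqrt( 13),27/7,sqrt( 17 ), 3 * sqrt( 2),34 ]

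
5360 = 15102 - 9742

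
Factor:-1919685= -3^1*5^1*127979^1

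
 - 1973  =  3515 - 5488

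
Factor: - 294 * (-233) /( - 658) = - 4893/47 = - 3^1*7^1* 47^( -1 )*233^1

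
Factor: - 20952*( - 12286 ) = 2^4*3^3*97^1 * 6143^1 = 257416272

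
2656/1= 2656 = 2656.00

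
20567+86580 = 107147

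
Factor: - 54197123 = - 127^1*587^1 * 727^1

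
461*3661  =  1687721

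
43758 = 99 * 442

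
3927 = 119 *33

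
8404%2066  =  140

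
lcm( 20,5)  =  20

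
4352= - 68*(-64 )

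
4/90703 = 4/90703 = 0.00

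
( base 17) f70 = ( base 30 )4se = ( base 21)a22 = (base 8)10546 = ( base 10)4454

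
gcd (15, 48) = 3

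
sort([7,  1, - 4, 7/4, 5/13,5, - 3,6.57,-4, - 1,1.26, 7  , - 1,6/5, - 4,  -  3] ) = [ - 4, - 4,-4, - 3, - 3, - 1, - 1,  5/13,1,6/5, 1.26, 7/4 , 5, 6.57,  7, 7 ]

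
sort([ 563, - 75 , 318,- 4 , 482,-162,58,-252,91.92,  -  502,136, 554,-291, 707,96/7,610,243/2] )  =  [ - 502,-291, - 252, - 162, - 75, - 4 , 96/7,58,91.92, 243/2,136, 318, 482,554,  563 , 610 , 707]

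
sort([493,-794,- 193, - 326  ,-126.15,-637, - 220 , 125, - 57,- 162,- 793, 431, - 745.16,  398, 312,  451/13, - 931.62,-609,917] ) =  [ - 931.62, - 794,- 793, -745.16,-637, - 609,-326, - 220,  -  193,  -  162, - 126.15,-57, 451/13,125, 312, 398,  431,  493, 917 ] 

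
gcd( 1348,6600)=4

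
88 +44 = 132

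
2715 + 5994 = 8709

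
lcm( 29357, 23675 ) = 733925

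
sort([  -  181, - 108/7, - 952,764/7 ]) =[ - 952,-181, - 108/7 , 764/7]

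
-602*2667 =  - 1605534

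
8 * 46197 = 369576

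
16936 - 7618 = 9318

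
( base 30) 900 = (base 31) 8D9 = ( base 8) 17644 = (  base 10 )8100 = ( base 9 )12100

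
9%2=1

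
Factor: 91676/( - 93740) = - 533/545 = - 5^( -1)*13^1*41^1* 109^( - 1)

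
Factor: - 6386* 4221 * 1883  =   -50756841198 = - 2^1*3^2*7^2*31^1*67^1*103^1 *269^1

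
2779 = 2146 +633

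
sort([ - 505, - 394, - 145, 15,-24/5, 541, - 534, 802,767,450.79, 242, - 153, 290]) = [ - 534, -505, - 394, - 153, - 145, - 24/5,15, 242,290,  450.79, 541,767,802]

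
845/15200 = 169/3040= 0.06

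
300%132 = 36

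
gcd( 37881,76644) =9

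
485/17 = 28 + 9/17 = 28.53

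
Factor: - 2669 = - 17^1  *  157^1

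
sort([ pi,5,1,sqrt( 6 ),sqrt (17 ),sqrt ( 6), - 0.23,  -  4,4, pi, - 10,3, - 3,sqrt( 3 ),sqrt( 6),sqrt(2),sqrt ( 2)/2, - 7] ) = [ - 10, - 7,-4, - 3 , - 0.23  ,  sqrt(2)/2 , 1,sqrt(2),sqrt( 3),  sqrt(6),sqrt( 6),sqrt( 6),3, pi,pi,4,sqrt( 17),5] 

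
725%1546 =725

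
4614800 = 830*5560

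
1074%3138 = 1074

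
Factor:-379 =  - 379^1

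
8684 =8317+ 367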